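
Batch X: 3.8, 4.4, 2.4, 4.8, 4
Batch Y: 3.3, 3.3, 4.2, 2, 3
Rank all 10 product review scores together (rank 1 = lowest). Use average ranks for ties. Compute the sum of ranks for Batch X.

Sorted (ascending): 2, 2.4, 3, 3.3, 3.3, 3.8, 4, 4.2, 4.4, 4.8
The 2 values of 3.3 occupy positions 4–5 → average rank (4+5)/2 = 4.5.
Batch X values → pooled ranks: 3.8→6, 4.4→9, 2.4→2, 4.8→10, 4→7
Rank sum = 6 + 9 + 2 + 10 + 7 = 34

34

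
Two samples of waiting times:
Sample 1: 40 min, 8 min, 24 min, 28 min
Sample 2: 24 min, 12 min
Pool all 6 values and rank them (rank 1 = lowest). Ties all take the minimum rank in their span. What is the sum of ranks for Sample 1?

15

Sorted (ascending): 8, 12, 24, 24, 28, 40
The 2 values of 24 occupy positions 3–4 → each gets rank 3.
Sample 1 values → pooled ranks: 40→6, 8→1, 24→3, 28→5
Rank sum = 6 + 1 + 3 + 5 = 15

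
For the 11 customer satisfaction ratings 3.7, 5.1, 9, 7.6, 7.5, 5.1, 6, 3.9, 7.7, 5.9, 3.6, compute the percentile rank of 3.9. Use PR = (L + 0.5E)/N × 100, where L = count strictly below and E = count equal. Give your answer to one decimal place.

N = 11.
Strictly below 3.9: 2. Equal to 3.9: 1.
PR = (2 + 0.5·1)/11 × 100 = 22.7

22.7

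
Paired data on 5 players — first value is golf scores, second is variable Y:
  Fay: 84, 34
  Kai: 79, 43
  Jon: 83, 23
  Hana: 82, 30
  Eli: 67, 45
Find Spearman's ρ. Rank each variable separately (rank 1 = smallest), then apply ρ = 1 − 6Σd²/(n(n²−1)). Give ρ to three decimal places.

-0.700

Ranks of variable 1: 5, 2, 4, 3, 1
Ranks of variable 2: 3, 4, 1, 2, 5
d = r₁ − r₂: 2, -2, 3, 1, -4
d²: 4, 4, 9, 1, 16; Σd² = 34
ρ = 1 − 6·34/(5·24) = 1 − 204/120 = -0.700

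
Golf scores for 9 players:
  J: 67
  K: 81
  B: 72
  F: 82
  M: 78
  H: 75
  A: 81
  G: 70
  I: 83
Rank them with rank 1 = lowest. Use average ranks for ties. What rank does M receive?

Sorted (ascending): 67, 70, 72, 75, 78, 81, 81, 82, 83
The 2 values of 81 occupy positions 6–7 → average rank (6+7)/2 = 6.5.
M has value 78 → rank 5.

5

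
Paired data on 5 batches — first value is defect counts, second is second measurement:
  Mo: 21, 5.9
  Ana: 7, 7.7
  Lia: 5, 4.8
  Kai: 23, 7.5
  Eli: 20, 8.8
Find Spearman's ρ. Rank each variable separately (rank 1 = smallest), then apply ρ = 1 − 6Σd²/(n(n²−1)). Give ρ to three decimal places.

Ranks of variable 1: 4, 2, 1, 5, 3
Ranks of variable 2: 2, 4, 1, 3, 5
d = r₁ − r₂: 2, -2, 0, 2, -2
d²: 4, 4, 0, 4, 4; Σd² = 16
ρ = 1 − 6·16/(5·24) = 1 − 96/120 = 0.200

0.200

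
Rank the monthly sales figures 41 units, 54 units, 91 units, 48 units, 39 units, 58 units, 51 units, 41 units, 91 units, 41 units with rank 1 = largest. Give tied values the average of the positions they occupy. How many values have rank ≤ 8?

Sorted (descending): 91, 91, 58, 54, 51, 48, 41, 41, 41, 39
The 2 values of 91 occupy positions 1–2 → average rank (1+2)/2 = 1.5.
The 3 values of 41 occupy positions 7–9 → average rank 8.
Ranks ≤ 8: {1.5, 1.5, 3, 4, 5, 6, 8, 8, 8} → 9 values.

9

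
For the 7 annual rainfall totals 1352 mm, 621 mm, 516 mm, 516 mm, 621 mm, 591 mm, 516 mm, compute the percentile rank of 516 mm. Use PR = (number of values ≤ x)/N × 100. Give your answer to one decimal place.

N = 7.
Strictly below 516: 0. Equal to 516: 3.
PR = 3/7 × 100 = 42.9

42.9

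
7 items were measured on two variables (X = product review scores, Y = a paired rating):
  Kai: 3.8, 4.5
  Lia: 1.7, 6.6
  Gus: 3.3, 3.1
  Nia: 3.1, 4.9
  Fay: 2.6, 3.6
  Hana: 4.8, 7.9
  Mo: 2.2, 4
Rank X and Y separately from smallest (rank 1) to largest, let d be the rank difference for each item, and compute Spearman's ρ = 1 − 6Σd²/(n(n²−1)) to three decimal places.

0.143

Ranks of variable 1: 6, 1, 5, 4, 3, 7, 2
Ranks of variable 2: 4, 6, 1, 5, 2, 7, 3
d = r₁ − r₂: 2, -5, 4, -1, 1, 0, -1
d²: 4, 25, 16, 1, 1, 0, 1; Σd² = 48
ρ = 1 − 6·48/(7·48) = 1 − 288/336 = 0.143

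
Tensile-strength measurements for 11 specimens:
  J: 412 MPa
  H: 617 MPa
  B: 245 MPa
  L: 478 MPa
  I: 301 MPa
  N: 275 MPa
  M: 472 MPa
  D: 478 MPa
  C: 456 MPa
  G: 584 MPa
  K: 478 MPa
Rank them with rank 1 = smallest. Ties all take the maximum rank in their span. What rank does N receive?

Sorted (ascending): 245, 275, 301, 412, 456, 472, 478, 478, 478, 584, 617
The 3 values of 478 occupy positions 7–9 → each gets rank 9.
N has value 275 MPa → rank 2.

2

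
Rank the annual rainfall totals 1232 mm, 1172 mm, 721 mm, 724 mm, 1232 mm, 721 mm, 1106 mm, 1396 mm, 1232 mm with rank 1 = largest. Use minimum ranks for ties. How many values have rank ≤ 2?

Sorted (descending): 1396, 1232, 1232, 1232, 1172, 1106, 724, 721, 721
The 3 values of 1232 occupy positions 2–4 → each gets rank 2.
The 2 values of 721 occupy positions 8–9 → each gets rank 8.
Ranks ≤ 2: {1, 2, 2, 2} → 4 values.

4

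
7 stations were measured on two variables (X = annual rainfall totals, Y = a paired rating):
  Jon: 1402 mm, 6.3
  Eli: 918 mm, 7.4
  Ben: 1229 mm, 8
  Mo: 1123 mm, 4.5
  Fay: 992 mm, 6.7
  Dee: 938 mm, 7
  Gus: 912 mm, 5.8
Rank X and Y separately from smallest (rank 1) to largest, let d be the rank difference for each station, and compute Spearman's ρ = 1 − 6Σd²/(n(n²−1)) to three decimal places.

0.036

Ranks of variable 1: 7, 2, 6, 5, 4, 3, 1
Ranks of variable 2: 3, 6, 7, 1, 4, 5, 2
d = r₁ − r₂: 4, -4, -1, 4, 0, -2, -1
d²: 16, 16, 1, 16, 0, 4, 1; Σd² = 54
ρ = 1 − 6·54/(7·48) = 1 − 324/336 = 0.036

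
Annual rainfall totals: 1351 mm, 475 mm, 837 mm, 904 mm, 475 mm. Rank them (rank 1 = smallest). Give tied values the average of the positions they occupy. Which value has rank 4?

Sorted (ascending): 475, 475, 837, 904, 1351
The 2 values of 475 occupy positions 1–2 → average rank (1+2)/2 = 1.5.
Rank 4 → value 904.

904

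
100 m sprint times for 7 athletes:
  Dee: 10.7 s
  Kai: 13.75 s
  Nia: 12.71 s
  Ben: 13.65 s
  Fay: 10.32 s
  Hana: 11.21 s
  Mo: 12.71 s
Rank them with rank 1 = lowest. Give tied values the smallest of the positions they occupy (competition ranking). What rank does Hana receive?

3

Sorted (ascending): 10.32, 10.7, 11.21, 12.71, 12.71, 13.65, 13.75
The 2 values of 12.71 occupy positions 4–5 → each gets rank 4.
Hana has value 11.21 s → rank 3.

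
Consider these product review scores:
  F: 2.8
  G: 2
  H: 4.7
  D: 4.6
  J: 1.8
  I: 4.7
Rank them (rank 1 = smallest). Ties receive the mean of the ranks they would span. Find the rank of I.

5.5

Sorted (ascending): 1.8, 2, 2.8, 4.6, 4.7, 4.7
The 2 values of 4.7 occupy positions 5–6 → average rank (5+6)/2 = 5.5.
I has value 4.7 → rank 5.5.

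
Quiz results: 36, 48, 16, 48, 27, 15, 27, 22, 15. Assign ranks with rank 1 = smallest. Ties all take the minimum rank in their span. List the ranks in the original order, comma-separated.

Sorted (ascending): 15, 15, 16, 22, 27, 27, 36, 48, 48
The 2 values of 15 occupy positions 1–2 → each gets rank 1.
The 2 values of 27 occupy positions 5–6 → each gets rank 5.
The 2 values of 48 occupy positions 8–9 → each gets rank 8.

7, 8, 3, 8, 5, 1, 5, 4, 1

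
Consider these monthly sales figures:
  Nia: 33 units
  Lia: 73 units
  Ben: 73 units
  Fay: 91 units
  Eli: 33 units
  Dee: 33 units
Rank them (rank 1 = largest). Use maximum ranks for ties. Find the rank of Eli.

6

Sorted (descending): 91, 73, 73, 33, 33, 33
The 2 values of 73 occupy positions 2–3 → each gets rank 3.
The 3 values of 33 occupy positions 4–6 → each gets rank 6.
Eli has value 33 units → rank 6.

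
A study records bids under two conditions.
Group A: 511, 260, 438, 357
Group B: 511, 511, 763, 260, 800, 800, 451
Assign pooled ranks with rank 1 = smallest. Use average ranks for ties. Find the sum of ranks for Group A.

Sorted (ascending): 260, 260, 357, 438, 451, 511, 511, 511, 763, 800, 800
The 2 values of 260 occupy positions 1–2 → average rank (1+2)/2 = 1.5.
The 3 values of 511 occupy positions 6–8 → average rank 7.
The 2 values of 800 occupy positions 10–11 → average rank (10+11)/2 = 10.5.
Group A values → pooled ranks: 511→7, 260→1.5, 438→4, 357→3
Rank sum = 7 + 1.5 + 4 + 3 = 15.5

15.5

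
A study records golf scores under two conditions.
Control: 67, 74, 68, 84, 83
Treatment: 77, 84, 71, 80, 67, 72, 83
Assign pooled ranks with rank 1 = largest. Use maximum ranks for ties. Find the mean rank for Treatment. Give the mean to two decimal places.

Sorted (descending): 84, 84, 83, 83, 80, 77, 74, 72, 71, 68, 67, 67
The 2 values of 84 occupy positions 1–2 → each gets rank 2.
The 2 values of 83 occupy positions 3–4 → each gets rank 4.
The 2 values of 67 occupy positions 11–12 → each gets rank 12.
Treatment values → pooled ranks: 77→6, 84→2, 71→9, 80→5, 67→12, 72→8, 83→4
Mean rank = (6 + 2 + 9 + 5 + 12 + 8 + 4) / 7 = 6.57

6.57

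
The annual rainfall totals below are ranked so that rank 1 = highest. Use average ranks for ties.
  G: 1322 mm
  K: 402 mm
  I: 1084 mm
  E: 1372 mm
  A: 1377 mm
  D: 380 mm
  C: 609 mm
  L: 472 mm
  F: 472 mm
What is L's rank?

Sorted (descending): 1377, 1372, 1322, 1084, 609, 472, 472, 402, 380
The 2 values of 472 occupy positions 6–7 → average rank (6+7)/2 = 6.5.
L has value 472 mm → rank 6.5.

6.5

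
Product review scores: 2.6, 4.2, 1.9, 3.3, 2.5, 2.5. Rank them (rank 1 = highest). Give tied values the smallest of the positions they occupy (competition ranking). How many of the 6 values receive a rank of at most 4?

Sorted (descending): 4.2, 3.3, 2.6, 2.5, 2.5, 1.9
The 2 values of 2.5 occupy positions 4–5 → each gets rank 4.
Ranks ≤ 4: {1, 2, 3, 4, 4} → 5 values.

5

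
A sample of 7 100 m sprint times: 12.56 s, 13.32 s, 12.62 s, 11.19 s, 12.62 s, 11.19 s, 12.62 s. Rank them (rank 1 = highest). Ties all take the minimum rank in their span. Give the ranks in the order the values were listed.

Sorted (descending): 13.32, 12.62, 12.62, 12.62, 12.56, 11.19, 11.19
The 3 values of 12.62 occupy positions 2–4 → each gets rank 2.
The 2 values of 11.19 occupy positions 6–7 → each gets rank 6.

5, 1, 2, 6, 2, 6, 2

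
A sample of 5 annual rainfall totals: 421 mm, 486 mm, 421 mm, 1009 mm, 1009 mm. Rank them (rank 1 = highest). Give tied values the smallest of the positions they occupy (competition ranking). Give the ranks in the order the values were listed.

4, 3, 4, 1, 1

Sorted (descending): 1009, 1009, 486, 421, 421
The 2 values of 1009 occupy positions 1–2 → each gets rank 1.
The 2 values of 421 occupy positions 4–5 → each gets rank 4.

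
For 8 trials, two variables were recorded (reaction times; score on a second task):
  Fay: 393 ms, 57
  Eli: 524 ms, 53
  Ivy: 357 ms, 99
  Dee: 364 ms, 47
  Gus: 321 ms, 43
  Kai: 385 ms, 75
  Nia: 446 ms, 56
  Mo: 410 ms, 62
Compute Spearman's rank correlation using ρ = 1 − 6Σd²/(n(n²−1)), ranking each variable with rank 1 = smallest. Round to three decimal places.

0.048

Ranks of variable 1: 5, 8, 2, 3, 1, 4, 7, 6
Ranks of variable 2: 5, 3, 8, 2, 1, 7, 4, 6
d = r₁ − r₂: 0, 5, -6, 1, 0, -3, 3, 0
d²: 0, 25, 36, 1, 0, 9, 9, 0; Σd² = 80
ρ = 1 − 6·80/(8·63) = 1 − 480/504 = 0.048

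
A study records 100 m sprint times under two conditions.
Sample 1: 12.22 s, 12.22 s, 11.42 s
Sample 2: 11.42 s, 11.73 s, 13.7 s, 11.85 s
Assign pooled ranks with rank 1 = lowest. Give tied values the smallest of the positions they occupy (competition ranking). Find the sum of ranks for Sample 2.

15

Sorted (ascending): 11.42, 11.42, 11.73, 11.85, 12.22, 12.22, 13.7
The 2 values of 11.42 occupy positions 1–2 → each gets rank 1.
The 2 values of 12.22 occupy positions 5–6 → each gets rank 5.
Sample 2 values → pooled ranks: 11.42→1, 11.73→3, 13.7→7, 11.85→4
Rank sum = 1 + 3 + 7 + 4 = 15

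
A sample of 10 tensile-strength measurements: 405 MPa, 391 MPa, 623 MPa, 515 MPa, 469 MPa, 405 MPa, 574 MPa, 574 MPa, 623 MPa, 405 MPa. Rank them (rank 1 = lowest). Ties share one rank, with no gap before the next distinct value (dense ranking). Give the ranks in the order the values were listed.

Sorted (ascending): 391, 405, 405, 405, 469, 515, 574, 574, 623, 623
The 3 values of 405 share dense rank 2.
The 2 values of 574 share dense rank 5.
The 2 values of 623 share dense rank 6.
Remaining distinct values take the next consecutive integers.

2, 1, 6, 4, 3, 2, 5, 5, 6, 2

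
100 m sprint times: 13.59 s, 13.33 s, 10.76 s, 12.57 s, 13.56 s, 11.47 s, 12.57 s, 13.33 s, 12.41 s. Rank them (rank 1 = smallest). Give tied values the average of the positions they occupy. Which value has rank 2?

11.47

Sorted (ascending): 10.76, 11.47, 12.41, 12.57, 12.57, 13.33, 13.33, 13.56, 13.59
The 2 values of 12.57 occupy positions 4–5 → average rank (4+5)/2 = 4.5.
The 2 values of 13.33 occupy positions 6–7 → average rank (6+7)/2 = 6.5.
Rank 2 → value 11.47.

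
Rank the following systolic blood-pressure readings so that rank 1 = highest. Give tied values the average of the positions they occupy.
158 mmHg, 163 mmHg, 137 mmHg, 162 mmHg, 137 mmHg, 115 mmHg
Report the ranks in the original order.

3, 1, 4.5, 2, 4.5, 6

Sorted (descending): 163, 162, 158, 137, 137, 115
The 2 values of 137 occupy positions 4–5 → average rank (4+5)/2 = 4.5.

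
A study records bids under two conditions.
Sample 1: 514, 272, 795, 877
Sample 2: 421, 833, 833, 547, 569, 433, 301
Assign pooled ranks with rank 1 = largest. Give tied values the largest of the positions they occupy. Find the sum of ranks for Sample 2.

44

Sorted (descending): 877, 833, 833, 795, 569, 547, 514, 433, 421, 301, 272
The 2 values of 833 occupy positions 2–3 → each gets rank 3.
Sample 2 values → pooled ranks: 421→9, 833→3, 833→3, 547→6, 569→5, 433→8, 301→10
Rank sum = 9 + 3 + 3 + 6 + 5 + 8 + 10 = 44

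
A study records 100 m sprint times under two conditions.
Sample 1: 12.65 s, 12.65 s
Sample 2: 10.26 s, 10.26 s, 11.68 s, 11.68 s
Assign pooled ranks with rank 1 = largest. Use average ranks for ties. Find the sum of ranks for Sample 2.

18

Sorted (descending): 12.65, 12.65, 11.68, 11.68, 10.26, 10.26
The 2 values of 12.65 occupy positions 1–2 → average rank (1+2)/2 = 1.5.
The 2 values of 11.68 occupy positions 3–4 → average rank (3+4)/2 = 3.5.
The 2 values of 10.26 occupy positions 5–6 → average rank (5+6)/2 = 5.5.
Sample 2 values → pooled ranks: 10.26→5.5, 10.26→5.5, 11.68→3.5, 11.68→3.5
Rank sum = 5.5 + 5.5 + 3.5 + 3.5 = 18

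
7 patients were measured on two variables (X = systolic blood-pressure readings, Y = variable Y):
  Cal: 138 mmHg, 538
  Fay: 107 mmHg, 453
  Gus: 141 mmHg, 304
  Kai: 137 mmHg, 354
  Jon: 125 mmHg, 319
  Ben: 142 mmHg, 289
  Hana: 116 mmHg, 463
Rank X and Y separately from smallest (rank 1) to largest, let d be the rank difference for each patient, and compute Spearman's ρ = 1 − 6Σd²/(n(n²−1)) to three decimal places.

Ranks of variable 1: 5, 1, 6, 4, 3, 7, 2
Ranks of variable 2: 7, 5, 2, 4, 3, 1, 6
d = r₁ − r₂: -2, -4, 4, 0, 0, 6, -4
d²: 4, 16, 16, 0, 0, 36, 16; Σd² = 88
ρ = 1 − 6·88/(7·48) = 1 − 528/336 = -0.571

-0.571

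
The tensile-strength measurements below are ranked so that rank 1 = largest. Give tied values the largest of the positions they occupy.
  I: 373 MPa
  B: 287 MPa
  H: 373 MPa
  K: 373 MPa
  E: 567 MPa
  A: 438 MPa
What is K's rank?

Sorted (descending): 567, 438, 373, 373, 373, 287
The 3 values of 373 occupy positions 3–5 → each gets rank 5.
K has value 373 MPa → rank 5.

5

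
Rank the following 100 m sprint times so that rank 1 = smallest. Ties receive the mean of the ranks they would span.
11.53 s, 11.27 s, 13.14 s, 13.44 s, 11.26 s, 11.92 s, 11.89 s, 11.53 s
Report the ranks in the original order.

Sorted (ascending): 11.26, 11.27, 11.53, 11.53, 11.89, 11.92, 13.14, 13.44
The 2 values of 11.53 occupy positions 3–4 → average rank (3+4)/2 = 3.5.

3.5, 2, 7, 8, 1, 6, 5, 3.5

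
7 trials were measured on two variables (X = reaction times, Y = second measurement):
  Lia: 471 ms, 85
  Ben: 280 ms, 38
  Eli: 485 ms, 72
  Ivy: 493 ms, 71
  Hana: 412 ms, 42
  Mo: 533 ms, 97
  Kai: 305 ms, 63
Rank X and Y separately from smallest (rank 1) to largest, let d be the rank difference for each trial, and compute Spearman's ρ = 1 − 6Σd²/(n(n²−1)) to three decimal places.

Ranks of variable 1: 4, 1, 5, 6, 3, 7, 2
Ranks of variable 2: 6, 1, 5, 4, 2, 7, 3
d = r₁ − r₂: -2, 0, 0, 2, 1, 0, -1
d²: 4, 0, 0, 4, 1, 0, 1; Σd² = 10
ρ = 1 − 6·10/(7·48) = 1 − 60/336 = 0.821

0.821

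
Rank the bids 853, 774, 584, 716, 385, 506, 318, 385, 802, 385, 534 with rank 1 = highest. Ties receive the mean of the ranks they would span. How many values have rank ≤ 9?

Sorted (descending): 853, 802, 774, 716, 584, 534, 506, 385, 385, 385, 318
The 3 values of 385 occupy positions 8–10 → average rank 9.
Ranks ≤ 9: {1, 2, 3, 4, 5, 6, 7, 9, 9, 9} → 10 values.

10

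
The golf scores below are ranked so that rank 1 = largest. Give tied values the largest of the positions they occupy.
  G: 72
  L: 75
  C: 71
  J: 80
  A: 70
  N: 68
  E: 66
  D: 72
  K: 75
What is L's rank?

Sorted (descending): 80, 75, 75, 72, 72, 71, 70, 68, 66
The 2 values of 75 occupy positions 2–3 → each gets rank 3.
The 2 values of 72 occupy positions 4–5 → each gets rank 5.
L has value 75 → rank 3.

3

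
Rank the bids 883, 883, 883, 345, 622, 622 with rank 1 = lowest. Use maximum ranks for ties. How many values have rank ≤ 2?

Sorted (ascending): 345, 622, 622, 883, 883, 883
The 2 values of 622 occupy positions 2–3 → each gets rank 3.
The 3 values of 883 occupy positions 4–6 → each gets rank 6.
Ranks ≤ 2: {1} → 1 value.

1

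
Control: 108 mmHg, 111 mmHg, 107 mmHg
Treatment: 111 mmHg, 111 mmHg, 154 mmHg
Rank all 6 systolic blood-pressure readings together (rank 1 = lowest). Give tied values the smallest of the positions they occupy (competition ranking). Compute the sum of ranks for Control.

Sorted (ascending): 107, 108, 111, 111, 111, 154
The 3 values of 111 occupy positions 3–5 → each gets rank 3.
Control values → pooled ranks: 108→2, 111→3, 107→1
Rank sum = 2 + 3 + 1 = 6

6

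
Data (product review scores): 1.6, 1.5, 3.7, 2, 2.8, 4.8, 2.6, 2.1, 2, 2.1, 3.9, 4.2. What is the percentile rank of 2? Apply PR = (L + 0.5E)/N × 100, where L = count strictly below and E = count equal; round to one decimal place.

N = 12.
Strictly below 2: 2. Equal to 2: 2.
PR = (2 + 0.5·2)/12 × 100 = 25.0

25.0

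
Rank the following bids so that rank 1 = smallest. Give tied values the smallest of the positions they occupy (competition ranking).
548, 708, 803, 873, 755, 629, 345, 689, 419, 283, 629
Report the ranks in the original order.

Sorted (ascending): 283, 345, 419, 548, 629, 629, 689, 708, 755, 803, 873
The 2 values of 629 occupy positions 5–6 → each gets rank 5.

4, 8, 10, 11, 9, 5, 2, 7, 3, 1, 5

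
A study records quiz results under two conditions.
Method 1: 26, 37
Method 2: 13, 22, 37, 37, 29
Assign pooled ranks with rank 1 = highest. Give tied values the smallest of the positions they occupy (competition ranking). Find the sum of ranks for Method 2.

Sorted (descending): 37, 37, 37, 29, 26, 22, 13
The 3 values of 37 occupy positions 1–3 → each gets rank 1.
Method 2 values → pooled ranks: 13→7, 22→6, 37→1, 37→1, 29→4
Rank sum = 7 + 6 + 1 + 1 + 4 = 19

19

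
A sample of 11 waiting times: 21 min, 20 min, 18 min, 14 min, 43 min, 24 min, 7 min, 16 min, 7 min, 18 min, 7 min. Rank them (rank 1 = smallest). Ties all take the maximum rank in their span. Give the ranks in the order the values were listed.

Sorted (ascending): 7, 7, 7, 14, 16, 18, 18, 20, 21, 24, 43
The 3 values of 7 occupy positions 1–3 → each gets rank 3.
The 2 values of 18 occupy positions 6–7 → each gets rank 7.

9, 8, 7, 4, 11, 10, 3, 5, 3, 7, 3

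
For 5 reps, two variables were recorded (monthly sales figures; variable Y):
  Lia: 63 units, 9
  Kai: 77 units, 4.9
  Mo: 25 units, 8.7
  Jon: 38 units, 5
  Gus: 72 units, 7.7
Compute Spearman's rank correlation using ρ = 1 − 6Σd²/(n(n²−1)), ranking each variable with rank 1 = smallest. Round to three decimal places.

-0.500

Ranks of variable 1: 3, 5, 1, 2, 4
Ranks of variable 2: 5, 1, 4, 2, 3
d = r₁ − r₂: -2, 4, -3, 0, 1
d²: 4, 16, 9, 0, 1; Σd² = 30
ρ = 1 − 6·30/(5·24) = 1 − 180/120 = -0.500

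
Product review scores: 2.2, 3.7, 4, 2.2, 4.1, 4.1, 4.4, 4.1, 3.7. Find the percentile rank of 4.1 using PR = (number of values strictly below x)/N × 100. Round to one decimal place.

N = 9.
Strictly below 4.1: 5. Equal to 4.1: 3.
PR = 5/9 × 100 = 55.6

55.6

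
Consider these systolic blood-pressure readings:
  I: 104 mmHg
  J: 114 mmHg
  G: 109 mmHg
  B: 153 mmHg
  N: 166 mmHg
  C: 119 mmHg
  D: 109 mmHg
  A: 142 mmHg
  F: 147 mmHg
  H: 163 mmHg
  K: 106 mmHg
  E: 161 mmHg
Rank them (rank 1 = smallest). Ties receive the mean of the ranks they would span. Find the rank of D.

Sorted (ascending): 104, 106, 109, 109, 114, 119, 142, 147, 153, 161, 163, 166
The 2 values of 109 occupy positions 3–4 → average rank (3+4)/2 = 3.5.
D has value 109 mmHg → rank 3.5.

3.5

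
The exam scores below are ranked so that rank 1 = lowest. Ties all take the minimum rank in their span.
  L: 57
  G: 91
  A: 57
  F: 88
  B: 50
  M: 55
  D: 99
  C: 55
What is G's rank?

7

Sorted (ascending): 50, 55, 55, 57, 57, 88, 91, 99
The 2 values of 55 occupy positions 2–3 → each gets rank 2.
The 2 values of 57 occupy positions 4–5 → each gets rank 4.
G has value 91 → rank 7.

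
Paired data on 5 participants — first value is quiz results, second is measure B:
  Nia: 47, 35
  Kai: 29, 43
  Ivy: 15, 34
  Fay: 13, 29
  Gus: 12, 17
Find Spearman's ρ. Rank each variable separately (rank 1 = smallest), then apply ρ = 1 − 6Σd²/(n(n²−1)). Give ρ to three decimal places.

Ranks of variable 1: 5, 4, 3, 2, 1
Ranks of variable 2: 4, 5, 3, 2, 1
d = r₁ − r₂: 1, -1, 0, 0, 0
d²: 1, 1, 0, 0, 0; Σd² = 2
ρ = 1 − 6·2/(5·24) = 1 − 12/120 = 0.900

0.900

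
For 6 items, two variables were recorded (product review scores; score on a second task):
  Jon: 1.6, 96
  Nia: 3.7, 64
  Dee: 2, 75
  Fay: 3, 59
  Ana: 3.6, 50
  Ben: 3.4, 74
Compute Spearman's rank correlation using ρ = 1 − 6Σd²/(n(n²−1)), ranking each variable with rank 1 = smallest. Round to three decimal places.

-0.714

Ranks of variable 1: 1, 6, 2, 3, 5, 4
Ranks of variable 2: 6, 3, 5, 2, 1, 4
d = r₁ − r₂: -5, 3, -3, 1, 4, 0
d²: 25, 9, 9, 1, 16, 0; Σd² = 60
ρ = 1 − 6·60/(6·35) = 1 − 360/210 = -0.714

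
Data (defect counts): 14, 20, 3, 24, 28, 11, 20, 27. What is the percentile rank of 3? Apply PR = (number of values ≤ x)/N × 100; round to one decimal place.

12.5

N = 8.
Strictly below 3: 0. Equal to 3: 1.
PR = 1/8 × 100 = 12.5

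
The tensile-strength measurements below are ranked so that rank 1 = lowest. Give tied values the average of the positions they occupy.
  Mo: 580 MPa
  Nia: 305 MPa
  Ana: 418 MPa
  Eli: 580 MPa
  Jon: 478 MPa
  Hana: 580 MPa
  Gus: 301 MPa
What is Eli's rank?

6

Sorted (ascending): 301, 305, 418, 478, 580, 580, 580
The 3 values of 580 occupy positions 5–7 → average rank 6.
Eli has value 580 MPa → rank 6.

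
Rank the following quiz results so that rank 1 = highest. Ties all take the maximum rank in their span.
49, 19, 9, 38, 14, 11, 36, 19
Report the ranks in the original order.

1, 5, 8, 2, 6, 7, 3, 5

Sorted (descending): 49, 38, 36, 19, 19, 14, 11, 9
The 2 values of 19 occupy positions 4–5 → each gets rank 5.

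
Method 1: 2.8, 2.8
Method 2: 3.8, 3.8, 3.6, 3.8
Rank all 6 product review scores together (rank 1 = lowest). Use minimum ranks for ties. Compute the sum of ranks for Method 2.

Sorted (ascending): 2.8, 2.8, 3.6, 3.8, 3.8, 3.8
The 2 values of 2.8 occupy positions 1–2 → each gets rank 1.
The 3 values of 3.8 occupy positions 4–6 → each gets rank 4.
Method 2 values → pooled ranks: 3.8→4, 3.8→4, 3.6→3, 3.8→4
Rank sum = 4 + 4 + 3 + 4 = 15

15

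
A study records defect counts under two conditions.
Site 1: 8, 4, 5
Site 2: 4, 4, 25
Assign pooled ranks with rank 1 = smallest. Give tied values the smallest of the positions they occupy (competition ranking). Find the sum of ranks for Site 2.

Sorted (ascending): 4, 4, 4, 5, 8, 25
The 3 values of 4 occupy positions 1–3 → each gets rank 1.
Site 2 values → pooled ranks: 4→1, 4→1, 25→6
Rank sum = 1 + 1 + 6 = 8

8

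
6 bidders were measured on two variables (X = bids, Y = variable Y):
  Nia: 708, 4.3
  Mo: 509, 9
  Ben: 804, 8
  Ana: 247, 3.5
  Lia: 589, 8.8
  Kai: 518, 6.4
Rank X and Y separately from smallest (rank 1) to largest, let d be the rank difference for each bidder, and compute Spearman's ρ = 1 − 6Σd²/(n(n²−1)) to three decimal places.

Ranks of variable 1: 5, 2, 6, 1, 4, 3
Ranks of variable 2: 2, 6, 4, 1, 5, 3
d = r₁ − r₂: 3, -4, 2, 0, -1, 0
d²: 9, 16, 4, 0, 1, 0; Σd² = 30
ρ = 1 − 6·30/(6·35) = 1 − 180/210 = 0.143

0.143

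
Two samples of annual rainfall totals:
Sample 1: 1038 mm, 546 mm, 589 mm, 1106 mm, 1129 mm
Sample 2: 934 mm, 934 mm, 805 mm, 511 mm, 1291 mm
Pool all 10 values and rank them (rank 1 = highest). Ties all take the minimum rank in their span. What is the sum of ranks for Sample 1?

Sorted (descending): 1291, 1129, 1106, 1038, 934, 934, 805, 589, 546, 511
The 2 values of 934 occupy positions 5–6 → each gets rank 5.
Sample 1 values → pooled ranks: 1038→4, 546→9, 589→8, 1106→3, 1129→2
Rank sum = 4 + 9 + 8 + 3 + 2 = 26

26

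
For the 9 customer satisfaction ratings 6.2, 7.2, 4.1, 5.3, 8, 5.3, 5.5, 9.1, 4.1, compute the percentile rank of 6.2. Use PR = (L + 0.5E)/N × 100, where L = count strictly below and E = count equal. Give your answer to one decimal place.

N = 9.
Strictly below 6.2: 5. Equal to 6.2: 1.
PR = (5 + 0.5·1)/9 × 100 = 61.1

61.1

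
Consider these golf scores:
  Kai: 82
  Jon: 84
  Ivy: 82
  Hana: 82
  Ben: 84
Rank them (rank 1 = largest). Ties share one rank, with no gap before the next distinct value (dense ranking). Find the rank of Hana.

2

Sorted (descending): 84, 84, 82, 82, 82
The 2 values of 84 share dense rank 1.
The 3 values of 82 share dense rank 2.
Hana has value 82 → rank 2.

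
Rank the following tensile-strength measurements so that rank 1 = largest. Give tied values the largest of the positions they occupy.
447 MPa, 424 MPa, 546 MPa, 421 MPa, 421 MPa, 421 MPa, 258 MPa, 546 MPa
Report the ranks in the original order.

Sorted (descending): 546, 546, 447, 424, 421, 421, 421, 258
The 2 values of 546 occupy positions 1–2 → each gets rank 2.
The 3 values of 421 occupy positions 5–7 → each gets rank 7.

3, 4, 2, 7, 7, 7, 8, 2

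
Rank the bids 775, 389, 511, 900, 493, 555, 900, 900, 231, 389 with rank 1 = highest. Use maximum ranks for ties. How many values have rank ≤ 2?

Sorted (descending): 900, 900, 900, 775, 555, 511, 493, 389, 389, 231
The 3 values of 900 occupy positions 1–3 → each gets rank 3.
The 2 values of 389 occupy positions 8–9 → each gets rank 9.
Ranks ≤ 2: {} → 0 values.

0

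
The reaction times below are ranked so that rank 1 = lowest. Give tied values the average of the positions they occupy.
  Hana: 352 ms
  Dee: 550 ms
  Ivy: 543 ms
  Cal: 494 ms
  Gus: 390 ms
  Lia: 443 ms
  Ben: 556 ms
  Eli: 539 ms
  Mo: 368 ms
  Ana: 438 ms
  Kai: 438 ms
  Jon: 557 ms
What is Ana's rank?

Sorted (ascending): 352, 368, 390, 438, 438, 443, 494, 539, 543, 550, 556, 557
The 2 values of 438 occupy positions 4–5 → average rank (4+5)/2 = 4.5.
Ana has value 438 ms → rank 4.5.

4.5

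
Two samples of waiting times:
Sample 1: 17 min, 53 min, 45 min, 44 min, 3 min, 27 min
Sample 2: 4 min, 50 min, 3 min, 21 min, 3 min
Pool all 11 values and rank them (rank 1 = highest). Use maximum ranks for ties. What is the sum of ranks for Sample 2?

Sorted (descending): 53, 50, 45, 44, 27, 21, 17, 4, 3, 3, 3
The 3 values of 3 occupy positions 9–11 → each gets rank 11.
Sample 2 values → pooled ranks: 4→8, 50→2, 3→11, 21→6, 3→11
Rank sum = 8 + 2 + 11 + 6 + 11 = 38

38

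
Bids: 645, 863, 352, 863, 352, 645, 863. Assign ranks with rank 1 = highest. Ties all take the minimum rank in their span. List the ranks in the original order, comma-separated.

4, 1, 6, 1, 6, 4, 1

Sorted (descending): 863, 863, 863, 645, 645, 352, 352
The 3 values of 863 occupy positions 1–3 → each gets rank 1.
The 2 values of 645 occupy positions 4–5 → each gets rank 4.
The 2 values of 352 occupy positions 6–7 → each gets rank 6.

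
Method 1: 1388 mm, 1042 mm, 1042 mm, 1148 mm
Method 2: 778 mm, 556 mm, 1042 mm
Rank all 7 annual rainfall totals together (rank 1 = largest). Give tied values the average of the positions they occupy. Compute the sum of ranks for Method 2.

Sorted (descending): 1388, 1148, 1042, 1042, 1042, 778, 556
The 3 values of 1042 occupy positions 3–5 → average rank 4.
Method 2 values → pooled ranks: 778→6, 556→7, 1042→4
Rank sum = 6 + 7 + 4 = 17

17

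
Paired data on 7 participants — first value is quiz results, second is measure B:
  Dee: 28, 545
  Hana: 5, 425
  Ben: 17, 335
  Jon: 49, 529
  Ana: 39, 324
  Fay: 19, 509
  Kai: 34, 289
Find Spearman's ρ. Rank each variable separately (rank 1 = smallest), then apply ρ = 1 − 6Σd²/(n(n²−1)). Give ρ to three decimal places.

0.000

Ranks of variable 1: 4, 1, 2, 7, 6, 3, 5
Ranks of variable 2: 7, 4, 3, 6, 2, 5, 1
d = r₁ − r₂: -3, -3, -1, 1, 4, -2, 4
d²: 9, 9, 1, 1, 16, 4, 16; Σd² = 56
ρ = 1 − 6·56/(7·48) = 1 − 336/336 = 0.000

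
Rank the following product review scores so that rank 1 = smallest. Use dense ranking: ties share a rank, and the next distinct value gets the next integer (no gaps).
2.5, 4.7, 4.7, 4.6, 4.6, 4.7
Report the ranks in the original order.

Sorted (ascending): 2.5, 4.6, 4.6, 4.7, 4.7, 4.7
The 2 values of 4.6 share dense rank 2.
The 3 values of 4.7 share dense rank 3.
Remaining distinct values take the next consecutive integers.

1, 3, 3, 2, 2, 3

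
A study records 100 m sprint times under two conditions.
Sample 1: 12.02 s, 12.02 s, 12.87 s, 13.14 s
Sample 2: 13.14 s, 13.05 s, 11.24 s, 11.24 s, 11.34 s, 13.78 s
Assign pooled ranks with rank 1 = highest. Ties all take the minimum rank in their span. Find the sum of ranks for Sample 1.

19

Sorted (descending): 13.78, 13.14, 13.14, 13.05, 12.87, 12.02, 12.02, 11.34, 11.24, 11.24
The 2 values of 13.14 occupy positions 2–3 → each gets rank 2.
The 2 values of 12.02 occupy positions 6–7 → each gets rank 6.
The 2 values of 11.24 occupy positions 9–10 → each gets rank 9.
Sample 1 values → pooled ranks: 12.02→6, 12.02→6, 12.87→5, 13.14→2
Rank sum = 6 + 6 + 5 + 2 = 19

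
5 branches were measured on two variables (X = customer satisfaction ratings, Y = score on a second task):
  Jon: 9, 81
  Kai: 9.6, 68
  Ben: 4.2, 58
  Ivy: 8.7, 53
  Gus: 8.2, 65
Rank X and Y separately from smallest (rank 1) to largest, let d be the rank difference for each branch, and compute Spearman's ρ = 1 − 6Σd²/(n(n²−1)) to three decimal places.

0.600

Ranks of variable 1: 4, 5, 1, 3, 2
Ranks of variable 2: 5, 4, 2, 1, 3
d = r₁ − r₂: -1, 1, -1, 2, -1
d²: 1, 1, 1, 4, 1; Σd² = 8
ρ = 1 − 6·8/(5·24) = 1 − 48/120 = 0.600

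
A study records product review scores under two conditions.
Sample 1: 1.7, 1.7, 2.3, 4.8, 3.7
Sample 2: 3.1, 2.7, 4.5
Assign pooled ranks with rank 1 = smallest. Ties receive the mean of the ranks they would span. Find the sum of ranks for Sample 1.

Sorted (ascending): 1.7, 1.7, 2.3, 2.7, 3.1, 3.7, 4.5, 4.8
The 2 values of 1.7 occupy positions 1–2 → average rank (1+2)/2 = 1.5.
Sample 1 values → pooled ranks: 1.7→1.5, 1.7→1.5, 2.3→3, 4.8→8, 3.7→6
Rank sum = 1.5 + 1.5 + 3 + 8 + 6 = 20

20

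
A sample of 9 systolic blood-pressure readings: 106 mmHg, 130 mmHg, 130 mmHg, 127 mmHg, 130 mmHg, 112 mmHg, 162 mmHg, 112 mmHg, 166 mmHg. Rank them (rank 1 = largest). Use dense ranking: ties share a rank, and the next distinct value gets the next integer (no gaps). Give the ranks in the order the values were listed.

Sorted (descending): 166, 162, 130, 130, 130, 127, 112, 112, 106
The 3 values of 130 share dense rank 3.
The 2 values of 112 share dense rank 5.
Remaining distinct values take the next consecutive integers.

6, 3, 3, 4, 3, 5, 2, 5, 1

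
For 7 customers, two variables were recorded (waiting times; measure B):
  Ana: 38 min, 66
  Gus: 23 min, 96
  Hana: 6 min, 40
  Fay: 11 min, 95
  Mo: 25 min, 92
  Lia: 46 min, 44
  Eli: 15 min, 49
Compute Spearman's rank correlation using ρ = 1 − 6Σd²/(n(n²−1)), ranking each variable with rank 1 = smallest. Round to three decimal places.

0.036

Ranks of variable 1: 6, 4, 1, 2, 5, 7, 3
Ranks of variable 2: 4, 7, 1, 6, 5, 2, 3
d = r₁ − r₂: 2, -3, 0, -4, 0, 5, 0
d²: 4, 9, 0, 16, 0, 25, 0; Σd² = 54
ρ = 1 − 6·54/(7·48) = 1 − 324/336 = 0.036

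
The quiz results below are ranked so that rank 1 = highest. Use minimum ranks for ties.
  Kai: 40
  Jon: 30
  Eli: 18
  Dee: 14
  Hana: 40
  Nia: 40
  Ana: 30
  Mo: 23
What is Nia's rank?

Sorted (descending): 40, 40, 40, 30, 30, 23, 18, 14
The 3 values of 40 occupy positions 1–3 → each gets rank 1.
The 2 values of 30 occupy positions 4–5 → each gets rank 4.
Nia has value 40 → rank 1.

1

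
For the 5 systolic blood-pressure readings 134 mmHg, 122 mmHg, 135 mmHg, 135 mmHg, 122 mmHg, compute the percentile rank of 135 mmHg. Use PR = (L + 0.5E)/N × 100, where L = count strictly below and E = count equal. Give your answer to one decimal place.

80.0

N = 5.
Strictly below 135: 3. Equal to 135: 2.
PR = (3 + 0.5·2)/5 × 100 = 80.0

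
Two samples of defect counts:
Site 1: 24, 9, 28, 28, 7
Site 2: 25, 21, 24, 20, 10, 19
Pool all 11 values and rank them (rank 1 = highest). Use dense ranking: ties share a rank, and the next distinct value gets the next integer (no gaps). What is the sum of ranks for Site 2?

27

Sorted (descending): 28, 28, 25, 24, 24, 21, 20, 19, 10, 9, 7
The 2 values of 28 share dense rank 1.
The 2 values of 24 share dense rank 3.
Remaining distinct values take the next consecutive integers.
Site 2 values → pooled ranks: 25→2, 21→4, 24→3, 20→5, 10→7, 19→6
Rank sum = 2 + 4 + 3 + 5 + 7 + 6 = 27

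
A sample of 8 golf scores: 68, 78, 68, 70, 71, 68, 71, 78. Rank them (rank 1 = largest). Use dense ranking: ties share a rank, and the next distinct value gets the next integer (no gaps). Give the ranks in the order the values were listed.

4, 1, 4, 3, 2, 4, 2, 1

Sorted (descending): 78, 78, 71, 71, 70, 68, 68, 68
The 2 values of 78 share dense rank 1.
The 2 values of 71 share dense rank 2.
The 3 values of 68 share dense rank 4.
Remaining distinct values take the next consecutive integers.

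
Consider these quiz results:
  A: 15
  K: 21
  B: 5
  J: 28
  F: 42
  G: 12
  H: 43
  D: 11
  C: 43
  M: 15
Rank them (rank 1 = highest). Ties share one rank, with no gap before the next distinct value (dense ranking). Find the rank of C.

Sorted (descending): 43, 43, 42, 28, 21, 15, 15, 12, 11, 5
The 2 values of 43 share dense rank 1.
The 2 values of 15 share dense rank 5.
Remaining distinct values take the next consecutive integers.
C has value 43 → rank 1.

1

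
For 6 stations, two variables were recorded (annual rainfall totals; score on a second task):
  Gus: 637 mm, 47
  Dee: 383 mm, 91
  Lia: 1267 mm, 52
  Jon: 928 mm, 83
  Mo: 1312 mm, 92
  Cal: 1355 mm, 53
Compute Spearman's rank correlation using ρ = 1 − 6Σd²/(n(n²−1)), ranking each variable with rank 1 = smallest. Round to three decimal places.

0.086

Ranks of variable 1: 2, 1, 4, 3, 5, 6
Ranks of variable 2: 1, 5, 2, 4, 6, 3
d = r₁ − r₂: 1, -4, 2, -1, -1, 3
d²: 1, 16, 4, 1, 1, 9; Σd² = 32
ρ = 1 − 6·32/(6·35) = 1 − 192/210 = 0.086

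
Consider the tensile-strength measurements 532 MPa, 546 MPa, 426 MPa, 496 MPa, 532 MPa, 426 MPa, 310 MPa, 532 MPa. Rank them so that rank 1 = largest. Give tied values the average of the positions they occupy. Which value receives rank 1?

546

Sorted (descending): 546, 532, 532, 532, 496, 426, 426, 310
The 3 values of 532 occupy positions 2–4 → average rank 3.
The 2 values of 426 occupy positions 6–7 → average rank (6+7)/2 = 6.5.
Rank 1 → value 546.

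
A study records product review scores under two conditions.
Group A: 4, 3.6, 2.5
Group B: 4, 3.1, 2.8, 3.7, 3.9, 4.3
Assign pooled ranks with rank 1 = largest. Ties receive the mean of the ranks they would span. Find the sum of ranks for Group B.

27.5

Sorted (descending): 4.3, 4, 4, 3.9, 3.7, 3.6, 3.1, 2.8, 2.5
The 2 values of 4 occupy positions 2–3 → average rank (2+3)/2 = 2.5.
Group B values → pooled ranks: 4→2.5, 3.1→7, 2.8→8, 3.7→5, 3.9→4, 4.3→1
Rank sum = 2.5 + 7 + 8 + 5 + 4 + 1 = 27.5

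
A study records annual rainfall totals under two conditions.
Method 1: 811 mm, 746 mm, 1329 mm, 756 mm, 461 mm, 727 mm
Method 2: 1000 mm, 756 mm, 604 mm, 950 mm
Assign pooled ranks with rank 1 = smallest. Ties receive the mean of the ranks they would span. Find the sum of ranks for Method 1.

Sorted (ascending): 461, 604, 727, 746, 756, 756, 811, 950, 1000, 1329
The 2 values of 756 occupy positions 5–6 → average rank (5+6)/2 = 5.5.
Method 1 values → pooled ranks: 811→7, 746→4, 1329→10, 756→5.5, 461→1, 727→3
Rank sum = 7 + 4 + 10 + 5.5 + 1 + 3 = 30.5

30.5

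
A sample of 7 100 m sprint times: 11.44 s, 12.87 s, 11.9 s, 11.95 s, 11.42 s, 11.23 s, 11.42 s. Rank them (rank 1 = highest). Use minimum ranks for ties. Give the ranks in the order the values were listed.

4, 1, 3, 2, 5, 7, 5

Sorted (descending): 12.87, 11.95, 11.9, 11.44, 11.42, 11.42, 11.23
The 2 values of 11.42 occupy positions 5–6 → each gets rank 5.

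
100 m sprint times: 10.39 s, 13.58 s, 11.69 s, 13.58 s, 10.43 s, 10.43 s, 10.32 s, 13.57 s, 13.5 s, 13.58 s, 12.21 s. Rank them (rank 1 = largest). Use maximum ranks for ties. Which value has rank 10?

10.39

Sorted (descending): 13.58, 13.58, 13.58, 13.57, 13.5, 12.21, 11.69, 10.43, 10.43, 10.39, 10.32
The 3 values of 13.58 occupy positions 1–3 → each gets rank 3.
The 2 values of 10.43 occupy positions 8–9 → each gets rank 9.
Rank 10 → value 10.39.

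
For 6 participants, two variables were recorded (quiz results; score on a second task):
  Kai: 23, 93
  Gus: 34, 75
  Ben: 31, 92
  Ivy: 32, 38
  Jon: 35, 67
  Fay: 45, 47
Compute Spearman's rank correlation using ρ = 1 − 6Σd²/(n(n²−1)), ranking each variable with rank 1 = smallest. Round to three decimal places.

-0.657

Ranks of variable 1: 1, 4, 2, 3, 5, 6
Ranks of variable 2: 6, 4, 5, 1, 3, 2
d = r₁ − r₂: -5, 0, -3, 2, 2, 4
d²: 25, 0, 9, 4, 4, 16; Σd² = 58
ρ = 1 − 6·58/(6·35) = 1 − 348/210 = -0.657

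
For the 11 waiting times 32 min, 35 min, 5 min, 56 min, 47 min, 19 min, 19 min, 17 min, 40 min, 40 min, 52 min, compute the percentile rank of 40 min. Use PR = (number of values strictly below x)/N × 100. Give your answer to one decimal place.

N = 11.
Strictly below 40: 6. Equal to 40: 2.
PR = 6/11 × 100 = 54.5

54.5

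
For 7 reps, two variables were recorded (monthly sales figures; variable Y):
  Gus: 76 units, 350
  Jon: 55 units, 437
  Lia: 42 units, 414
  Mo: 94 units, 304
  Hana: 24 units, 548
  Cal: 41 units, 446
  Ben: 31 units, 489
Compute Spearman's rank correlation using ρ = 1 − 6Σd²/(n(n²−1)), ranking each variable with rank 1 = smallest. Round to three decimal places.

-0.964

Ranks of variable 1: 6, 5, 4, 7, 1, 3, 2
Ranks of variable 2: 2, 4, 3, 1, 7, 5, 6
d = r₁ − r₂: 4, 1, 1, 6, -6, -2, -4
d²: 16, 1, 1, 36, 36, 4, 16; Σd² = 110
ρ = 1 − 6·110/(7·48) = 1 − 660/336 = -0.964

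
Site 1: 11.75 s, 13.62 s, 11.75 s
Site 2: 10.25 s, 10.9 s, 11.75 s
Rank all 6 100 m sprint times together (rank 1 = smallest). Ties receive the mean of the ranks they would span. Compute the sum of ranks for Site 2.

Sorted (ascending): 10.25, 10.9, 11.75, 11.75, 11.75, 13.62
The 3 values of 11.75 occupy positions 3–5 → average rank 4.
Site 2 values → pooled ranks: 10.25→1, 10.9→2, 11.75→4
Rank sum = 1 + 2 + 4 = 7

7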